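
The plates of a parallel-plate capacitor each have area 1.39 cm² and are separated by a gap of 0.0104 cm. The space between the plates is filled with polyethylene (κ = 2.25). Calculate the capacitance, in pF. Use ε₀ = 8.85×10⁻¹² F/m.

C ≈ 26.6 pF

A = 1.39 cm² = 1.39×10⁻⁴ m².
C = κε₀A/d = 2.25 × 8.85×10⁻¹² × 1.39×10⁻⁴ / 1.04×10⁻⁴ = 2.66×10⁻¹¹ F.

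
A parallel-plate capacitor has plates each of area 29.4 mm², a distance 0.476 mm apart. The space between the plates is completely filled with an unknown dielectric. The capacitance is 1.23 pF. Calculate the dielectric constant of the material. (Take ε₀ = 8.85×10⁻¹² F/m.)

A = 29.4 mm² = 2.94×10⁻⁵ m².
κ = Cd/(ε₀A) = 1.23×10⁻¹² × 4.76×10⁻⁴ / (8.85×10⁻¹² × 2.94×10⁻⁵) = 2.25.

2.25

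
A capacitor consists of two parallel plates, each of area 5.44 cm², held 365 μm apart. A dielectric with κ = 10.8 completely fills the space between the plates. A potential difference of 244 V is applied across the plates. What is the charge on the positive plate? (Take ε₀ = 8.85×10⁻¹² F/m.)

A = 5.44 cm² = 5.44×10⁻⁴ m².
C = κε₀A/d = 10.8 × 8.85×10⁻¹² × 5.44×10⁻⁴ / 3.65×10⁻⁴ = 1.42×10⁻¹⁰ F.
Q = CV = 1.42×10⁻¹⁰ × 244 = 3.48×10⁻⁸ C.

Q ≈ 34.8 nC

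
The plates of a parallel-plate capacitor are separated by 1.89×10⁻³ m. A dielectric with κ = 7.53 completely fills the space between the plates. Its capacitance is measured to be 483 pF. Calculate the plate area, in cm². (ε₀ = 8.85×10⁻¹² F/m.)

A ≈ 137 cm²

A = Cd/(κε₀) = 4.83×10⁻¹⁰ × 1.89×10⁻³ / (7.53 × 8.85×10⁻¹²) = 1.37×10⁻² m².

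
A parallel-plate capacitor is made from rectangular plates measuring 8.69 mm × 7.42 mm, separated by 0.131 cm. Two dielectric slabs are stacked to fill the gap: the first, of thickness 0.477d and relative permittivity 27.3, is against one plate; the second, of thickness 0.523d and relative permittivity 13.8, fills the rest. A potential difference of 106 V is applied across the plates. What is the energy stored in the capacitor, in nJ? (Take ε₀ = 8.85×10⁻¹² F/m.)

A = 8.69 × 7.42 mm² = 6.45×10⁻⁵ m².
Stacked slabs ⇒ two capacitors in series, each with the full plate area.
C₁ = κ₁ε₀A/d₁ = 27.3 × 8.85×10⁻¹² × 6.45×10⁻⁵ / 6.25×10⁻⁴ = 2.49×10⁻¹¹ F.
C₂ = κ₂ε₀A/d₂ = 13.8 × 8.85×10⁻¹² × 6.45×10⁻⁵ / 6.85×10⁻⁴ = 1.15×10⁻¹¹ F.
C = (1/C₁ + 1/C₂)⁻¹ = 7.87×10⁻¹² F.
U = ½CV² = ½ × 7.87×10⁻¹² × (106)² = 4.42×10⁻⁸ J.

U ≈ 44.2 nJ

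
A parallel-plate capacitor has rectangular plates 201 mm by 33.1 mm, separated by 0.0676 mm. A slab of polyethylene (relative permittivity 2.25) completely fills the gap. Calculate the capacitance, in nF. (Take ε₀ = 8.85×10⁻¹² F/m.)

A = 201 × 33.1 mm² = 6.65×10⁻³ m².
C = κε₀A/d = 2.25 × 8.85×10⁻¹² × 6.65×10⁻³ / 6.76×10⁻⁵ = 1.96×10⁻⁹ F.

1.96 nF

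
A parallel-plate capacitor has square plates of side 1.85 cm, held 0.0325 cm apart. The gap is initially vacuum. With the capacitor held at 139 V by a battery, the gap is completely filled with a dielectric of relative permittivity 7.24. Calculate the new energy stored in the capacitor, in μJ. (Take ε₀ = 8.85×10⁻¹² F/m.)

U ≈ 0.652 μJ

A = (1.85 cm)² = 3.42×10⁻⁴ m².
Initially C₁ = ε₀A/d = 8.85×10⁻¹² × 3.42×10⁻⁴ / 3.25×10⁻⁴ = 9.32×10⁻¹² F.
U₁ = 9.00×10⁻⁸ J.
Battery connected ⇒ V is held fixed. C₂ = 7.24 C₁ and U = ½CV², so U₂/U₁ = C₂/C₁ = 7.24.
U₂ = 7.24 × 9.00×10⁻⁸ = 6.52×10⁻⁷ J.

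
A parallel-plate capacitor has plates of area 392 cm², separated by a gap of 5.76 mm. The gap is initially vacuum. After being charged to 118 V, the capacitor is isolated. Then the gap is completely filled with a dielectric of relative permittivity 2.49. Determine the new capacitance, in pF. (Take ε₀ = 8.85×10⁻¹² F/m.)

A = 392 cm² = 3.92×10⁻² m².
Initially C₁ = ε₀A/d = 8.85×10⁻¹² × 3.92×10⁻² / 5.76×10⁻³ = 6.02×10⁻¹¹ F.
C = κε₀A/d scales with κ, so C₂/C₁ = κ = 2.49.
C₂ = 2.49 × 6.02×10⁻¹¹ = 1.50×10⁻¹⁰ F.

C ≈ 150 pF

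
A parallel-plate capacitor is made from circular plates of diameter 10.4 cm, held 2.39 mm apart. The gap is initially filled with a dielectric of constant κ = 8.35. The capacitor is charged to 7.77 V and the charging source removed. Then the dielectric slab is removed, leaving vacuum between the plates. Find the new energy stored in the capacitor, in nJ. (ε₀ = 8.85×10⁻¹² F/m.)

A = π(10.4/2 cm)² = 8.49×10⁻³ m².
Initially C₁ = κε₀A/d = 8.35 × 8.85×10⁻¹² × 8.49×10⁻³ / 2.39×10⁻³ = 2.63×10⁻¹⁰ F.
U₁ = 7.93×10⁻⁹ J.
Isolated ⇒ Q is held fixed. C₂ = 0.120 C₁ and U = Q²/(2C), so U₂/U₁ = C₁/C₂ = 8.35.
U₂ = 8.35 × 7.93×10⁻⁹ = 6.62×10⁻⁸ J.

U ≈ 66.2 nJ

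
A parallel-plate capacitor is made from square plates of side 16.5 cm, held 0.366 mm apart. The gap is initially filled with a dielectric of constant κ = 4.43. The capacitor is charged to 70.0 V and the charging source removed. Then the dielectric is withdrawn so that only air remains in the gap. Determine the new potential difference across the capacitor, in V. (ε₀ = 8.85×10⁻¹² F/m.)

A = (16.5 cm)² = 2.72×10⁻² m².
Initially C₁ = κε₀A/d = 4.43 × 8.85×10⁻¹² × 2.72×10⁻² / 3.66×10⁻⁴ = 2.92×10⁻⁹ F.
V₁ = 70.0 V.
Isolated ⇒ Q is held fixed. C₂ = 0.226 C₁ and V = Q/C, so V₂/V₁ = C₁/C₂ = 4.43.
V₂ = 4.43 × 70.0 = 3.10×10² V.

V ≈ 310 V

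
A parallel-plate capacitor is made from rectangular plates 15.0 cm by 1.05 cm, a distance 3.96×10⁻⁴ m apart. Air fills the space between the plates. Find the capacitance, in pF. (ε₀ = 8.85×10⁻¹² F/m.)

C ≈ 35.2 pF

A = 15.0 × 1.05 cm² = 1.57×10⁻³ m².
C = ε₀A/d = 8.85×10⁻¹² × 1.57×10⁻³ / 3.96×10⁻⁴ = 3.52×10⁻¹¹ F.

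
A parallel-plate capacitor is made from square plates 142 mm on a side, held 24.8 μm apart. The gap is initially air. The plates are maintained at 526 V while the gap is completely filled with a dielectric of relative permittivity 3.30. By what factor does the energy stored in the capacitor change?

Battery connected ⇒ V is held fixed.
C₂ = 3.30 C₁ and U = ½CV², so U₂/U₁ = C₂/C₁ = 3.30.

3.30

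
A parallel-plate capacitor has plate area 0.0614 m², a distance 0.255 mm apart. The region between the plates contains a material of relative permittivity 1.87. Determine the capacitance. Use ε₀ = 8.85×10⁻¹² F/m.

C = κε₀A/d = 1.87 × 8.85×10⁻¹² × 6.14×10⁻² / 2.55×10⁻⁴ = 3.98×10⁻⁹ F.

C ≈ 3.98 nF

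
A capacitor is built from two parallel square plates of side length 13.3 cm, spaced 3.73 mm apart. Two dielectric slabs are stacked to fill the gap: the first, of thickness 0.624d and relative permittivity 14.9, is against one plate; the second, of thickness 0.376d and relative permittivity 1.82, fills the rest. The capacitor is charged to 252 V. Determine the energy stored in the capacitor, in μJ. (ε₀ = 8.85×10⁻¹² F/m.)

A = (13.3 cm)² = 1.77×10⁻² m².
Stacked slabs ⇒ two capacitors in series, each with the full plate area.
C₁ = κ₁ε₀A/d₁ = 14.9 × 8.85×10⁻¹² × 1.77×10⁻² / 2.33×10⁻³ = 1.00×10⁻⁹ F.
C₂ = κ₂ε₀A/d₂ = 1.82 × 8.85×10⁻¹² × 1.77×10⁻² / 1.40×10⁻³ = 2.03×10⁻¹⁰ F.
C = (1/C₁ + 1/C₂)⁻¹ = 1.69×10⁻¹⁰ F.
U = ½CV² = ½ × 1.69×10⁻¹⁰ × (252)² = 5.36×10⁻⁶ J.

5.36 μJ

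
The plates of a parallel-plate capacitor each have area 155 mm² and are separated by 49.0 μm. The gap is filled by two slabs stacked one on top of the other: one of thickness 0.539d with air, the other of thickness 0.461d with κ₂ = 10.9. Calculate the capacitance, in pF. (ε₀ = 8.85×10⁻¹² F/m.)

C ≈ 48.2 pF

A = 155 mm² = 1.55×10⁻⁴ m².
Stacked slabs ⇒ two capacitors in series, each with the full plate area.
C₁ = κ₁ε₀A/d₁ = 1.00 × 8.85×10⁻¹² × 1.55×10⁻⁴ / 2.64×10⁻⁵ = 5.19×10⁻¹¹ F.
C₂ = κ₂ε₀A/d₂ = 10.9 × 8.85×10⁻¹² × 1.55×10⁻⁴ / 2.26×10⁻⁵ = 6.62×10⁻¹⁰ F.
C = (1/C₁ + 1/C₂)⁻¹ = 4.82×10⁻¹¹ F.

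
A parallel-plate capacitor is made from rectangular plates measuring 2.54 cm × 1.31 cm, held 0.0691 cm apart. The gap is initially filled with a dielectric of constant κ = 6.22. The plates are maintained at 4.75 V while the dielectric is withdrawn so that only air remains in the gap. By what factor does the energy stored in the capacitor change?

Battery connected ⇒ V is held fixed.
C₂ = 0.161 C₁ and U = ½CV², so U₂/U₁ = C₂/C₁ = 0.161.

U₂/U₁ ≈ 0.161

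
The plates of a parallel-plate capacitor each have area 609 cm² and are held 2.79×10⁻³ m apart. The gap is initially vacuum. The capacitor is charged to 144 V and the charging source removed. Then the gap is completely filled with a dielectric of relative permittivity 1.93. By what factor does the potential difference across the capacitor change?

V₂/V₁ ≈ 0.518

Isolated ⇒ Q is held fixed.
C₂ = 1.93 C₁ and V = Q/C, so V₂/V₁ = C₁/C₂ = 0.518.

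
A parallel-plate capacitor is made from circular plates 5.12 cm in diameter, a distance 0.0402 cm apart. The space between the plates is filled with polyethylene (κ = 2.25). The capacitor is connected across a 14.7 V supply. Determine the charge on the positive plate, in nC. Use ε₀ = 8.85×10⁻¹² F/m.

A = π(5.12/2 cm)² = 2.06×10⁻³ m².
C = κε₀A/d = 2.25 × 8.85×10⁻¹² × 2.06×10⁻³ / 4.02×10⁻⁴ = 1.02×10⁻¹⁰ F.
Q = CV = 1.02×10⁻¹⁰ × 14.7 = 1.50×10⁻⁹ C.

1.50 nC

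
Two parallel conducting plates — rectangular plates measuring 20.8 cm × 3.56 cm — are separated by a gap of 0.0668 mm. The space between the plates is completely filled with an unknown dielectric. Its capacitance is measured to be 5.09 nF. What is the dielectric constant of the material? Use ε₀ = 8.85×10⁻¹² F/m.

5.19

A = 20.8 × 3.56 cm² = 7.40×10⁻³ m².
κ = Cd/(ε₀A) = 5.09×10⁻⁹ × 6.68×10⁻⁵ / (8.85×10⁻¹² × 7.40×10⁻³) = 5.19.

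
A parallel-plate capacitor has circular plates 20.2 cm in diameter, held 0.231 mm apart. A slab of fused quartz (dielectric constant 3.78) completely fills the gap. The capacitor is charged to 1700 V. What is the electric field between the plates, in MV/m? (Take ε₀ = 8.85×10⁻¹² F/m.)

E ≈ 7.36 MV/m

E = V/d = 1700 / 2.31×10⁻⁴ = 7.36×10⁶ V/m.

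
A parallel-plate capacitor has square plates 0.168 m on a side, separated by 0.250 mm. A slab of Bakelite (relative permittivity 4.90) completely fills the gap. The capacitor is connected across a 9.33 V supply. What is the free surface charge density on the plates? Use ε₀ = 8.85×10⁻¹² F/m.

1.62 μC/m²

A = (0.168 m)² = 2.82×10⁻² m².
C = κε₀A/d = 4.90 × 8.85×10⁻¹² × 2.82×10⁻² / 2.50×10⁻⁴ = 4.90×10⁻⁹ F.
σ = Q/A = CV/A = 4.90×10⁻⁹ × 9.33 / 2.82×10⁻² = 1.62×10⁻⁶ C/m².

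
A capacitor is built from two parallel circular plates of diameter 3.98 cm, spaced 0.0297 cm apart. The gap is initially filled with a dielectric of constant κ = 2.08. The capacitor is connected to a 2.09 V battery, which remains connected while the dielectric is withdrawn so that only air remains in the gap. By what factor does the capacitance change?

C₂/C₁ ≈ 0.481

C = κε₀A/d scales with κ, so C₂/C₁ = 1/κ = 1/2.08 = 0.481.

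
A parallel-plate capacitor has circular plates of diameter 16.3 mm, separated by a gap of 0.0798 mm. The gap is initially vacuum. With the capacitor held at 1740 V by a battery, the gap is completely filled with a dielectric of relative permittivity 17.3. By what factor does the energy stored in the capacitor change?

17.3

Battery connected ⇒ V is held fixed.
C₂ = 17.3 C₁ and U = ½CV², so U₂/U₁ = C₂/C₁ = 17.3.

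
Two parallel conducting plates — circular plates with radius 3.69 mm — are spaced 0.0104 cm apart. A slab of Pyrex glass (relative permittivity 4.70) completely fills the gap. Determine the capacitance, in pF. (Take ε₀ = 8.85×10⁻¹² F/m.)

17.1 pF

A = π(3.69 mm)² = 4.28×10⁻⁵ m².
C = κε₀A/d = 4.70 × 8.85×10⁻¹² × 4.28×10⁻⁵ / 1.04×10⁻⁴ = 1.71×10⁻¹¹ F.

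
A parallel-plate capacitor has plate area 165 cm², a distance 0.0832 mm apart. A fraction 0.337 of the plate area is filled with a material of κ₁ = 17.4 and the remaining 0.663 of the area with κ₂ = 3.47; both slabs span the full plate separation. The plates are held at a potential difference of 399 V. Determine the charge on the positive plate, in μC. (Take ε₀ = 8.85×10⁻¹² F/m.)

5.72 μC

A = 165 cm² = 1.65×10⁻² m².
Side-by-side slabs ⇒ two capacitors in parallel, each spanning the full gap.
C₁ = κ₁ε₀A₁/d = 17.4 × 8.85×10⁻¹² × 5.56×10⁻³ / 8.32×10⁻⁵ = 1.03×10⁻⁸ F.
C₂ = κ₂ε₀A₂/d = 3.47 × 8.85×10⁻¹² × 1.09×10⁻² / 8.32×10⁻⁵ = 4.04×10⁻⁹ F.
C = C₁ + C₂ = 1.43×10⁻⁸ F.
Q = CV = 1.43×10⁻⁸ × 399 = 5.72×10⁻⁶ C.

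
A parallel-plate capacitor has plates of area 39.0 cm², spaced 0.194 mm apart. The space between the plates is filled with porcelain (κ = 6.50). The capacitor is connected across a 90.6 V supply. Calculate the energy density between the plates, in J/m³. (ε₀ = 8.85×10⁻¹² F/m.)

u ≈ 6.27 J/m³

E = V/d = 90.6 / 1.94×10⁻⁴ = 4.67×10⁵ V/m.
u = ½κε₀E² = ½ × 6.50 × 8.85×10⁻¹² × (4.67×10⁵)² = 6.27 J/m³.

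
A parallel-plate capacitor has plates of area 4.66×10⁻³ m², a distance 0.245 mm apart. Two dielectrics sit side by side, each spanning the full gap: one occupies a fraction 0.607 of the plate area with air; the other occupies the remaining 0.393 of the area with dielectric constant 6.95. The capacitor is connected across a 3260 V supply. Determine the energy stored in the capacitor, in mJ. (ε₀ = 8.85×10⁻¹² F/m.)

Side-by-side slabs ⇒ two capacitors in parallel, each spanning the full gap.
C₁ = κ₁ε₀A₁/d = 1.00 × 8.85×10⁻¹² × 2.83×10⁻³ / 2.45×10⁻⁴ = 1.02×10⁻¹⁰ F.
C₂ = κ₂ε₀A₂/d = 6.95 × 8.85×10⁻¹² × 1.83×10⁻³ / 2.45×10⁻⁴ = 4.60×10⁻¹⁰ F.
C = C₁ + C₂ = 5.62×10⁻¹⁰ F.
U = ½CV² = ½ × 5.62×10⁻¹⁰ × (3260)² = 2.99×10⁻³ J.

U ≈ 2.99 mJ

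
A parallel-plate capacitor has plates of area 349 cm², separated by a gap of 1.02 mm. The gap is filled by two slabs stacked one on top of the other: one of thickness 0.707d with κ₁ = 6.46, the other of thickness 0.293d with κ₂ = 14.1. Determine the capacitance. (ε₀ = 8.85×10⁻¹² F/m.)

2.33 nF

A = 349 cm² = 3.49×10⁻² m².
Stacked slabs ⇒ two capacitors in series, each with the full plate area.
C₁ = κ₁ε₀A/d₁ = 6.46 × 8.85×10⁻¹² × 3.49×10⁻² / 7.21×10⁻⁴ = 2.77×10⁻⁹ F.
C₂ = κ₂ε₀A/d₂ = 14.1 × 8.85×10⁻¹² × 3.49×10⁻² / 2.99×10⁻⁴ = 1.46×10⁻⁸ F.
C = (1/C₁ + 1/C₂)⁻¹ = 2.33×10⁻⁹ F.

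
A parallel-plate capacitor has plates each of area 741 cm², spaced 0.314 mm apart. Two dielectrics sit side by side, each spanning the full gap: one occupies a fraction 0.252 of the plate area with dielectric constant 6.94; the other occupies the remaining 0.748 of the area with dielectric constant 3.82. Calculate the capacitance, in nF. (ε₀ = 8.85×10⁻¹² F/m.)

A = 741 cm² = 7.41×10⁻² m².
Side-by-side slabs ⇒ two capacitors in parallel, each spanning the full gap.
C₁ = κ₁ε₀A₁/d = 6.94 × 8.85×10⁻¹² × 1.87×10⁻² / 3.14×10⁻⁴ = 3.65×10⁻⁹ F.
C₂ = κ₂ε₀A₂/d = 3.82 × 8.85×10⁻¹² × 5.54×10⁻² / 3.14×10⁻⁴ = 5.97×10⁻⁹ F.
C = C₁ + C₂ = 9.62×10⁻⁹ F.

9.62 nF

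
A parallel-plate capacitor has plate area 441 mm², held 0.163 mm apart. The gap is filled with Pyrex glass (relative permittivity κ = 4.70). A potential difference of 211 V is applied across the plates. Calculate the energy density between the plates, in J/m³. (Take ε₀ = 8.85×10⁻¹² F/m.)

E = V/d = 211 / 1.63×10⁻⁴ = 1.29×10⁶ V/m.
u = ½κε₀E² = ½ × 4.70 × 8.85×10⁻¹² × (1.29×10⁶)² = 34.8 J/m³.

u ≈ 34.8 J/m³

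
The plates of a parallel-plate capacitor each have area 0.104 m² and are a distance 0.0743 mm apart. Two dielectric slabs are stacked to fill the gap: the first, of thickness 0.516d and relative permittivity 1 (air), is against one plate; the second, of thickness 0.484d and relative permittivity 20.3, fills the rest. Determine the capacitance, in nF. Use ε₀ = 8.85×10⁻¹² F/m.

22.9 nF

Stacked slabs ⇒ two capacitors in series, each with the full plate area.
C₁ = κ₁ε₀A/d₁ = 1.00 × 8.85×10⁻¹² × 0.104 / 3.83×10⁻⁵ = 2.40×10⁻⁸ F.
C₂ = κ₂ε₀A/d₂ = 20.3 × 8.85×10⁻¹² × 0.104 / 3.60×10⁻⁵ = 5.20×10⁻⁷ F.
C = (1/C₁ + 1/C₂)⁻¹ = 2.29×10⁻⁸ F.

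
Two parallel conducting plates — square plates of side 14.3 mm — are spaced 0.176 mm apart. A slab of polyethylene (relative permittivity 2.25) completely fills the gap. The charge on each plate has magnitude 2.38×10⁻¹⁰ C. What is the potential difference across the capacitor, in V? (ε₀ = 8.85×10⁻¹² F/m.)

A = (14.3 mm)² = 2.04×10⁻⁴ m².
C = κε₀A/d = 2.25 × 8.85×10⁻¹² × 2.04×10⁻⁴ / 1.76×10⁻⁴ = 2.31×10⁻¹¹ F.
V = Q/C = 2.38×10⁻¹⁰ / 2.31×10⁻¹¹ = 10.3 V.

V ≈ 10.3 V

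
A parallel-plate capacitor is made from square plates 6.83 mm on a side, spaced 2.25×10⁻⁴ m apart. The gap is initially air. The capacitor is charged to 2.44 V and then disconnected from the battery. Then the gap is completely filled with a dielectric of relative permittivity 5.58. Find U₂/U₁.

0.179

Isolated ⇒ Q is held fixed.
C₂ = 5.58 C₁ and U = Q²/(2C), so U₂/U₁ = C₁/C₂ = 0.179.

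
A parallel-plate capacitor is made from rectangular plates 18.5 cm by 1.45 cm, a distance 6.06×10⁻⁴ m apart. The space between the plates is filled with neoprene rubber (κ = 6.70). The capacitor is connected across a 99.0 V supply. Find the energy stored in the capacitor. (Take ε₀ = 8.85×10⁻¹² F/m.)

A = 18.5 × 1.45 cm² = 2.68×10⁻³ m².
C = κε₀A/d = 6.70 × 8.85×10⁻¹² × 2.68×10⁻³ / 6.06×10⁻⁴ = 2.62×10⁻¹⁰ F.
U = ½CV² = ½ × 2.62×10⁻¹⁰ × (99.0)² = 1.29×10⁻⁶ J.

U ≈ 1.29 μJ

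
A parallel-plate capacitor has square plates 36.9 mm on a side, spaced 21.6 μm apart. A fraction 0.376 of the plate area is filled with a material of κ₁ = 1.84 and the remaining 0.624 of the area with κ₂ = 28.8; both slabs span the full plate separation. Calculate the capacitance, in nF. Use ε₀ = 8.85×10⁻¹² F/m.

C ≈ 10.4 nF

A = (36.9 mm)² = 1.36×10⁻³ m².
Side-by-side slabs ⇒ two capacitors in parallel, each spanning the full gap.
C₁ = κ₁ε₀A₁/d = 1.84 × 8.85×10⁻¹² × 5.12×10⁻⁴ / 2.16×10⁻⁵ = 3.86×10⁻¹⁰ F.
C₂ = κ₂ε₀A₂/d = 28.8 × 8.85×10⁻¹² × 8.50×10⁻⁴ / 2.16×10⁻⁵ = 1.00×10⁻⁸ F.
C = C₁ + C₂ = 1.04×10⁻⁸ F.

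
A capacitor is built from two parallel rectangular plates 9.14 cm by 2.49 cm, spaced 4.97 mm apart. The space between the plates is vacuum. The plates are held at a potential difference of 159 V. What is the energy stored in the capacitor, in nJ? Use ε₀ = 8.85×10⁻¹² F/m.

A = 9.14 × 2.49 cm² = 2.28×10⁻³ m².
C = ε₀A/d = 8.85×10⁻¹² × 2.28×10⁻³ / 4.97×10⁻³ = 4.05×10⁻¹² F.
U = ½CV² = ½ × 4.05×10⁻¹² × (159)² = 5.12×10⁻⁸ J.

U ≈ 51.2 nJ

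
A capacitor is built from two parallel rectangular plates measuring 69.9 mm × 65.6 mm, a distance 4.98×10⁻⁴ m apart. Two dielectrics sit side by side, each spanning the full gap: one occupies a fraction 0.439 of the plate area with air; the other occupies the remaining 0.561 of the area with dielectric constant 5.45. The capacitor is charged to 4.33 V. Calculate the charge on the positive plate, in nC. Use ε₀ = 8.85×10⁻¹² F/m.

1.23 nC

A = 69.9 × 65.6 mm² = 4.59×10⁻³ m².
Side-by-side slabs ⇒ two capacitors in parallel, each spanning the full gap.
C₁ = κ₁ε₀A₁/d = 1.00 × 8.85×10⁻¹² × 2.01×10⁻³ / 4.98×10⁻⁴ = 3.58×10⁻¹¹ F.
C₂ = κ₂ε₀A₂/d = 5.45 × 8.85×10⁻¹² × 2.57×10⁻³ / 4.98×10⁻⁴ = 2.49×10⁻¹⁰ F.
C = C₁ + C₂ = 2.85×10⁻¹⁰ F.
Q = CV = 2.85×10⁻¹⁰ × 4.33 = 1.23×10⁻⁹ C.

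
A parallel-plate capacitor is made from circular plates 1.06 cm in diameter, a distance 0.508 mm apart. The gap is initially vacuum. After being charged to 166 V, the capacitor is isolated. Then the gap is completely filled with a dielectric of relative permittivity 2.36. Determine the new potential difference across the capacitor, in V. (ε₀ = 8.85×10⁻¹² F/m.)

V ≈ 70.3 V

A = π(1.06/2 cm)² = 8.82×10⁻⁵ m².
Initially C₁ = ε₀A/d = 8.85×10⁻¹² × 8.82×10⁻⁵ / 5.08×10⁻⁴ = 1.54×10⁻¹² F.
V₁ = 1.66×10² V.
Isolated ⇒ Q is held fixed. C₂ = 2.36 C₁ and V = Q/C, so V₂/V₁ = C₁/C₂ = 0.424.
V₂ = 0.424 × 1.66×10² = 70.3 V.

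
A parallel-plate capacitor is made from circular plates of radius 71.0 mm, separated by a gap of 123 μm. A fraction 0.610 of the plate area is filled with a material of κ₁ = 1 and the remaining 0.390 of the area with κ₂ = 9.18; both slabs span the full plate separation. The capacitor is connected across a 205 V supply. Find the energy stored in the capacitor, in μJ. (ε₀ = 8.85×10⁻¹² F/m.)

U ≈ 100 μJ

A = π(71.0 mm)² = 1.58×10⁻² m².
Side-by-side slabs ⇒ two capacitors in parallel, each spanning the full gap.
C₁ = κ₁ε₀A₁/d = 1.00 × 8.85×10⁻¹² × 9.66×10⁻³ / 1.23×10⁻⁴ = 6.95×10⁻¹⁰ F.
C₂ = κ₂ε₀A₂/d = 9.18 × 8.85×10⁻¹² × 6.18×10⁻³ / 1.23×10⁻⁴ = 4.08×10⁻⁹ F.
C = C₁ + C₂ = 4.77×10⁻⁹ F.
U = ½CV² = ½ × 4.77×10⁻⁹ × (205)² = 1.00×10⁻⁴ J.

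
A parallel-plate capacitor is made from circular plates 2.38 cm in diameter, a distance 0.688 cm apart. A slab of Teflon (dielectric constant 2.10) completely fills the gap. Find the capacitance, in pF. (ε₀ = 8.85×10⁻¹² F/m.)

A = π(2.38/2 cm)² = 4.45×10⁻⁴ m².
C = κε₀A/d = 2.10 × 8.85×10⁻¹² × 4.45×10⁻⁴ / 6.88×10⁻³ = 1.20×10⁻¹² F.

C ≈ 1.20 pF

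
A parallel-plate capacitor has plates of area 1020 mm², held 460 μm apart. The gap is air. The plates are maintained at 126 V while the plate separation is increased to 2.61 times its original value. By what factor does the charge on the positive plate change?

0.383

Battery connected ⇒ V is held fixed.
C₂ = 0.383 C₁ and Q = CV, so Q₂/Q₁ = C₂/C₁ = 0.383.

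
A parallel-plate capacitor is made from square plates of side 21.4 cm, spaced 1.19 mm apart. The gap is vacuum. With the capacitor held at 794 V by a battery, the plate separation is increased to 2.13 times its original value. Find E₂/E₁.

Battery connected ⇒ V is held fixed.
E = V/d, so E₂/E₁ = d₁/d₂ = 0.469.

E₂/E₁ ≈ 0.469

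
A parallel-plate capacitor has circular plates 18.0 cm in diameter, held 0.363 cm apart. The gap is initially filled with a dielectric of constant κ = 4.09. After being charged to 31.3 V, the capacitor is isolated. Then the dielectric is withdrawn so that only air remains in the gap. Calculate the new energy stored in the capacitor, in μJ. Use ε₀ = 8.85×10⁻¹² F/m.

U ≈ 0.508 μJ

A = π(18.0/2 cm)² = 2.54×10⁻² m².
Initially C₁ = κε₀A/d = 4.09 × 8.85×10⁻¹² × 2.54×10⁻² / 3.63×10⁻³ = 2.54×10⁻¹⁰ F.
U₁ = 1.24×10⁻⁷ J.
Isolated ⇒ Q is held fixed. C₂ = 0.244 C₁ and U = Q²/(2C), so U₂/U₁ = C₁/C₂ = 4.09.
U₂ = 4.09 × 1.24×10⁻⁷ = 5.08×10⁻⁷ J.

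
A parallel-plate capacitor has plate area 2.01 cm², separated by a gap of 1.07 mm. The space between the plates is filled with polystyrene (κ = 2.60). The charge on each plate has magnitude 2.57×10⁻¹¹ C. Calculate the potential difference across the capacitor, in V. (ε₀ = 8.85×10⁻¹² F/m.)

A = 2.01 cm² = 2.01×10⁻⁴ m².
C = κε₀A/d = 2.60 × 8.85×10⁻¹² × 2.01×10⁻⁴ / 1.07×10⁻³ = 4.32×10⁻¹² F.
V = Q/C = 2.57×10⁻¹¹ / 4.32×10⁻¹² = 5.95 V.

V ≈ 5.95 V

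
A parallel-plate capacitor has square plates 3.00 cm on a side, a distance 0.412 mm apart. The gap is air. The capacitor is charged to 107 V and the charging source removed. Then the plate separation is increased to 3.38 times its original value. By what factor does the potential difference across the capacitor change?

Isolated ⇒ Q is held fixed.
C₂ = 0.296 C₁ and V = Q/C, so V₂/V₁ = C₁/C₂ = 3.38.

V₂/V₁ ≈ 3.38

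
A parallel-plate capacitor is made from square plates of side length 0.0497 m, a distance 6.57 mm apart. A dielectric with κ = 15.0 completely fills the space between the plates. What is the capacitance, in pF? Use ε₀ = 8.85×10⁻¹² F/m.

A = (0.0497 m)² = 2.47×10⁻³ m².
C = κε₀A/d = 15.0 × 8.85×10⁻¹² × 2.47×10⁻³ / 6.57×10⁻³ = 4.99×10⁻¹¹ F.

49.9 pF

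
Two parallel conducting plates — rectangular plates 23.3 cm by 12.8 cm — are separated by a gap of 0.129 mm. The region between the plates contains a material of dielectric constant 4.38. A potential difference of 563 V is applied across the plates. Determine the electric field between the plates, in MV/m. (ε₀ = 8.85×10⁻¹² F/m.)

E = V/d = 563 / 1.29×10⁻⁴ = 4.36×10⁶ V/m.

E ≈ 4.36 MV/m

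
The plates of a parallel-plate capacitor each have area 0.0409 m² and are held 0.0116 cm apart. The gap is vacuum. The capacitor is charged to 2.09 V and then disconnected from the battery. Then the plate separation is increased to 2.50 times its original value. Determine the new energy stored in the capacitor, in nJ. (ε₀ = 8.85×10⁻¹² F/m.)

Initially C₁ = ε₀A/d = 8.85×10⁻¹² × 4.09×10⁻² / 1.16×10⁻⁴ = 3.12×10⁻⁹ F.
U₁ = 6.82×10⁻⁹ J.
Isolated ⇒ Q is held fixed. C₂ = 0.400 C₁ and U = Q²/(2C), so U₂/U₁ = C₁/C₂ = 2.50.
U₂ = 2.50 × 6.82×10⁻⁹ = 1.70×10⁻⁸ J.

17.0 nJ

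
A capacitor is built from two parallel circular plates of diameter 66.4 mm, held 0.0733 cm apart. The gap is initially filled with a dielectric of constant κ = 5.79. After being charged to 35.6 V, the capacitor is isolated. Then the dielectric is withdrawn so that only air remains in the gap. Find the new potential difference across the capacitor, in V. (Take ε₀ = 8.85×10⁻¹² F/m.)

A = π(66.4/2 mm)² = 3.46×10⁻³ m².
Initially C₁ = κε₀A/d = 5.79 × 8.85×10⁻¹² × 3.46×10⁻³ / 7.33×10⁻⁴ = 2.42×10⁻¹⁰ F.
V₁ = 35.6 V.
Isolated ⇒ Q is held fixed. C₂ = 0.173 C₁ and V = Q/C, so V₂/V₁ = C₁/C₂ = 5.79.
V₂ = 5.79 × 35.6 = 2.06×10² V.

V ≈ 206 V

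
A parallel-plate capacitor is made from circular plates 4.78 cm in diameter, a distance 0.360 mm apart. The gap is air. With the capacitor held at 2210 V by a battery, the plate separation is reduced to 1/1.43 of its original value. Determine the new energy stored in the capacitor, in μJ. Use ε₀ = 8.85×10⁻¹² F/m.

U ≈ 154 μJ

A = π(4.78/2 cm)² = 1.79×10⁻³ m².
Initially C₁ = ε₀A/d = 8.85×10⁻¹² × 1.79×10⁻³ / 3.60×10⁻⁴ = 4.41×10⁻¹¹ F.
U₁ = 1.08×10⁻⁴ J.
Battery connected ⇒ V is held fixed. C₂ = 1.43 C₁ and U = ½CV², so U₂/U₁ = C₂/C₁ = 1.43.
U₂ = 1.43 × 1.08×10⁻⁴ = 1.54×10⁻⁴ J.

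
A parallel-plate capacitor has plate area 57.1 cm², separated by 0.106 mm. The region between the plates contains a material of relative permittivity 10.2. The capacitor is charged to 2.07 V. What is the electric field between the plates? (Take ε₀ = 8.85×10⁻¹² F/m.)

E = V/d = 2.07 / 1.06×10⁻⁴ = 1.95×10⁴ V/m.

19.5 kV/m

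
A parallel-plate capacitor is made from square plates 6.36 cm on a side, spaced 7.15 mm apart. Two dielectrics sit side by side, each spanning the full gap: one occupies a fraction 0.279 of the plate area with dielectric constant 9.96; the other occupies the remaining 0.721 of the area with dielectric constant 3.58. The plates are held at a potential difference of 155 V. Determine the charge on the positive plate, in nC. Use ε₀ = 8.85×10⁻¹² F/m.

Q ≈ 4.16 nC

A = (6.36 cm)² = 4.04×10⁻³ m².
Side-by-side slabs ⇒ two capacitors in parallel, each spanning the full gap.
C₁ = κ₁ε₀A₁/d = 9.96 × 8.85×10⁻¹² × 1.13×10⁻³ / 7.15×10⁻³ = 1.39×10⁻¹¹ F.
C₂ = κ₂ε₀A₂/d = 3.58 × 8.85×10⁻¹² × 2.92×10⁻³ / 7.15×10⁻³ = 1.29×10⁻¹¹ F.
C = C₁ + C₂ = 2.68×10⁻¹¹ F.
Q = CV = 2.68×10⁻¹¹ × 155 = 4.16×10⁻⁹ C.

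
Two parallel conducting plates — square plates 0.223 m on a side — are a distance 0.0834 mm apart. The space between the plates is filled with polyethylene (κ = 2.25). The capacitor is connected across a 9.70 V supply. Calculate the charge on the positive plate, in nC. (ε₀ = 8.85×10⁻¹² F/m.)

A = (0.223 m)² = 4.97×10⁻² m².
C = κε₀A/d = 2.25 × 8.85×10⁻¹² × 4.97×10⁻² / 8.34×10⁻⁵ = 1.19×10⁻⁸ F.
Q = CV = 1.19×10⁻⁸ × 9.70 = 1.15×10⁻⁷ C.

Q ≈ 115 nC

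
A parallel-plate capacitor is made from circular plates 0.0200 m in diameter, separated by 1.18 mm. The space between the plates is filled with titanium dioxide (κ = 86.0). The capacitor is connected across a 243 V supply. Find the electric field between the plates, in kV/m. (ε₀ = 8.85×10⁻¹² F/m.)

E ≈ 206 kV/m

E = V/d = 243 / 1.18×10⁻³ = 2.06×10⁵ V/m.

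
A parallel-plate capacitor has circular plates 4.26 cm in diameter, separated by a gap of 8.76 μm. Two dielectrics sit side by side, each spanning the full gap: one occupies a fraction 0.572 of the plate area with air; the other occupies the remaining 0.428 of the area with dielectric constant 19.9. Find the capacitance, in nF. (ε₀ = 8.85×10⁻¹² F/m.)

A = π(4.26/2 cm)² = 1.43×10⁻³ m².
Side-by-side slabs ⇒ two capacitors in parallel, each spanning the full gap.
C₁ = κ₁ε₀A₁/d = 1.00 × 8.85×10⁻¹² × 8.15×10⁻⁴ / 8.76×10⁻⁶ = 8.24×10⁻¹⁰ F.
C₂ = κ₂ε₀A₂/d = 19.9 × 8.85×10⁻¹² × 6.10×10⁻⁴ / 8.76×10⁻⁶ = 1.23×10⁻⁸ F.
C = C₁ + C₂ = 1.31×10⁻⁸ F.

C ≈ 13.1 nF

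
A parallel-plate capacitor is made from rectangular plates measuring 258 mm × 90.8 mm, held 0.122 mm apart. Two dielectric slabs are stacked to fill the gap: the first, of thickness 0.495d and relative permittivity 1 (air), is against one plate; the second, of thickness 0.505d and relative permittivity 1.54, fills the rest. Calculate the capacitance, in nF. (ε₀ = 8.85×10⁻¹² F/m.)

A = 258 × 90.8 mm² = 2.34×10⁻² m².
Stacked slabs ⇒ two capacitors in series, each with the full plate area.
C₁ = κ₁ε₀A/d₁ = 1.00 × 8.85×10⁻¹² × 2.34×10⁻² / 6.04×10⁻⁵ = 3.43×10⁻⁹ F.
C₂ = κ₂ε₀A/d₂ = 1.54 × 8.85×10⁻¹² × 2.34×10⁻² / 6.16×10⁻⁵ = 5.18×10⁻⁹ F.
C = (1/C₁ + 1/C₂)⁻¹ = 2.07×10⁻⁹ F.

2.07 nF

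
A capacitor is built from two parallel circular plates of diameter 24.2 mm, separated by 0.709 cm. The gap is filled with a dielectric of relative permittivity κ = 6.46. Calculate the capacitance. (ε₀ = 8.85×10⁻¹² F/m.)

A = π(24.2/2 mm)² = 4.60×10⁻⁴ m².
C = κε₀A/d = 6.46 × 8.85×10⁻¹² × 4.60×10⁻⁴ / 7.09×10⁻³ = 3.71×10⁻¹² F.

3.71 pF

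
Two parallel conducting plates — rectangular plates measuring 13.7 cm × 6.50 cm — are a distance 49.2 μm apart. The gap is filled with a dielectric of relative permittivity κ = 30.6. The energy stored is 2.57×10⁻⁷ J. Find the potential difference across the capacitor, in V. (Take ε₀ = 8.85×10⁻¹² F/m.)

A = 13.7 × 6.50 cm² = 8.90×10⁻³ m².
C = κε₀A/d = 30.6 × 8.85×10⁻¹² × 8.90×10⁻³ / 4.92×10⁻⁵ = 4.90×10⁻⁸ F.
V = √(2U/C) = √(2 × 2.57×10⁻⁷ / 4.90×10⁻⁸) = 3.24 V.

V ≈ 3.24 V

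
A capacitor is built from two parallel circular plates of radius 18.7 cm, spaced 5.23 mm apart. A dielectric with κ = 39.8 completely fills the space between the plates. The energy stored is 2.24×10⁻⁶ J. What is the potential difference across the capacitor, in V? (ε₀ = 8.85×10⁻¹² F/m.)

V ≈ 24.6 V

A = π(18.7 cm)² = 0.110 m².
C = κε₀A/d = 39.8 × 8.85×10⁻¹² × 0.110 / 5.23×10⁻³ = 7.40×10⁻⁹ F.
V = √(2U/C) = √(2 × 2.24×10⁻⁶ / 7.40×10⁻⁹) = 24.6 V.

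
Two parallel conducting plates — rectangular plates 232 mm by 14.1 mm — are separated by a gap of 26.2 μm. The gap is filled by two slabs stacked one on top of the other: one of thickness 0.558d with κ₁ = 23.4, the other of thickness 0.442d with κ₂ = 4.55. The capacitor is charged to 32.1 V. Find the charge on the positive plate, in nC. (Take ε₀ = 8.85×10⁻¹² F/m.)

A = 232 × 14.1 mm² = 3.27×10⁻³ m².
Stacked slabs ⇒ two capacitors in series, each with the full plate area.
C₁ = κ₁ε₀A/d₁ = 23.4 × 8.85×10⁻¹² × 3.27×10⁻³ / 1.46×10⁻⁵ = 4.63×10⁻⁸ F.
C₂ = κ₂ε₀A/d₂ = 4.55 × 8.85×10⁻¹² × 3.27×10⁻³ / 1.16×10⁻⁵ = 1.14×10⁻⁸ F.
C = (1/C₁ + 1/C₂)⁻¹ = 9.13×10⁻⁹ F.
Q = CV = 9.13×10⁻⁹ × 32.1 = 2.93×10⁻⁷ C.

Q ≈ 293 nC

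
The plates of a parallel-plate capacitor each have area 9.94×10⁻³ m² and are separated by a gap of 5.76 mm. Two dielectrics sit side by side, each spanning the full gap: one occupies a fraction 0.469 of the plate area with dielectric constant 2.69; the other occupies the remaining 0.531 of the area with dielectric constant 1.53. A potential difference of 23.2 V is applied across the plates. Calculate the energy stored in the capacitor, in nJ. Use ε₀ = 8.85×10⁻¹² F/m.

Side-by-side slabs ⇒ two capacitors in parallel, each spanning the full gap.
C₁ = κ₁ε₀A₁/d = 2.69 × 8.85×10⁻¹² × 4.66×10⁻³ / 5.76×10⁻³ = 1.93×10⁻¹¹ F.
C₂ = κ₂ε₀A₂/d = 1.53 × 8.85×10⁻¹² × 5.28×10⁻³ / 5.76×10⁻³ = 1.24×10⁻¹¹ F.
C = C₁ + C₂ = 3.17×10⁻¹¹ F.
U = ½CV² = ½ × 3.17×10⁻¹¹ × (23.2)² = 8.52×10⁻⁹ J.

U ≈ 8.52 nJ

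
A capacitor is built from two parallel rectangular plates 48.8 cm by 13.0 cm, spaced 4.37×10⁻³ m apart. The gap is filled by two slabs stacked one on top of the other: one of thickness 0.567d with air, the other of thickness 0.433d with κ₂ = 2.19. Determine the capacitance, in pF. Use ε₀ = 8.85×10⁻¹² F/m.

C ≈ 168 pF

A = 48.8 × 13.0 cm² = 6.34×10⁻² m².
Stacked slabs ⇒ two capacitors in series, each with the full plate area.
C₁ = κ₁ε₀A/d₁ = 1.00 × 8.85×10⁻¹² × 6.34×10⁻² / 2.48×10⁻³ = 2.27×10⁻¹⁰ F.
C₂ = κ₂ε₀A/d₂ = 2.19 × 8.85×10⁻¹² × 6.34×10⁻² / 1.89×10⁻³ = 6.50×10⁻¹⁰ F.
C = (1/C₁ + 1/C₂)⁻¹ = 1.68×10⁻¹⁰ F.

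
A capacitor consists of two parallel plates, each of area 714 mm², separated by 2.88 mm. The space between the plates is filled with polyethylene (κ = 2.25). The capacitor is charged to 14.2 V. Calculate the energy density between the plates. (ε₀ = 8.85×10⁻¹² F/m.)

E = V/d = 14.2 / 2.88×10⁻³ = 4.93×10³ V/m.
u = ½κε₀E² = ½ × 2.25 × 8.85×10⁻¹² × (4.93×10³)² = 2.42×10⁻⁴ J/m³.

242 μJ/m³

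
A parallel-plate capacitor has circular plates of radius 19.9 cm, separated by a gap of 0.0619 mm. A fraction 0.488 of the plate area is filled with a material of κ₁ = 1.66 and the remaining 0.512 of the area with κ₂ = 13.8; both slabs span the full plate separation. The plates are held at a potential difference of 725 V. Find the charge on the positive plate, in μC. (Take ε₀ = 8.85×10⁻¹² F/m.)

A = π(19.9 cm)² = 0.124 m².
Side-by-side slabs ⇒ two capacitors in parallel, each spanning the full gap.
C₁ = κ₁ε₀A₁/d = 1.66 × 8.85×10⁻¹² × 6.07×10⁻² / 6.19×10⁻⁵ = 1.44×10⁻⁸ F.
C₂ = κ₂ε₀A₂/d = 13.8 × 8.85×10⁻¹² × 6.37×10⁻² / 6.19×10⁻⁵ = 1.26×10⁻⁷ F.
C = C₁ + C₂ = 1.40×10⁻⁷ F.
Q = CV = 1.40×10⁻⁷ × 725 = 1.02×10⁻⁴ C.

102 μC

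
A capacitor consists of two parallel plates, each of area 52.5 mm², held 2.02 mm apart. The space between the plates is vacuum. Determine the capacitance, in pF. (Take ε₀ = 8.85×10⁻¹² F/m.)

0.230 pF

A = 52.5 mm² = 5.25×10⁻⁵ m².
C = ε₀A/d = 8.85×10⁻¹² × 5.25×10⁻⁵ / 2.02×10⁻³ = 2.30×10⁻¹³ F.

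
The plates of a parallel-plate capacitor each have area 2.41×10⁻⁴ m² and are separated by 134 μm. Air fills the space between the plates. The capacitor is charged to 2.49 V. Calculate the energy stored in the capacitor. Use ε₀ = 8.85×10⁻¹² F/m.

49.3 pJ

C = ε₀A/d = 8.85×10⁻¹² × 2.41×10⁻⁴ / 1.34×10⁻⁴ = 1.59×10⁻¹¹ F.
U = ½CV² = ½ × 1.59×10⁻¹¹ × (2.49)² = 4.93×10⁻¹¹ J.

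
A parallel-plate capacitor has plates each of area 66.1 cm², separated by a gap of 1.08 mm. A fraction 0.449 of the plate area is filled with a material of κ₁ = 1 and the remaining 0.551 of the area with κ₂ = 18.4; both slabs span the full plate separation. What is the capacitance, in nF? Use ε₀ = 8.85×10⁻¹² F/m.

0.573 nF

A = 66.1 cm² = 6.61×10⁻³ m².
Side-by-side slabs ⇒ two capacitors in parallel, each spanning the full gap.
C₁ = κ₁ε₀A₁/d = 1.00 × 8.85×10⁻¹² × 2.97×10⁻³ / 1.08×10⁻³ = 2.43×10⁻¹¹ F.
C₂ = κ₂ε₀A₂/d = 18.4 × 8.85×10⁻¹² × 3.64×10⁻³ / 1.08×10⁻³ = 5.49×10⁻¹⁰ F.
C = C₁ + C₂ = 5.73×10⁻¹⁰ F.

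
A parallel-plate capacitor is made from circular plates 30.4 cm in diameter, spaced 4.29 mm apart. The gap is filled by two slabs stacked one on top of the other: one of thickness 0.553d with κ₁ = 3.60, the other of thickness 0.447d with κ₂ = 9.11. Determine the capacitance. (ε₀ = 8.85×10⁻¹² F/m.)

C ≈ 0.739 nF

A = π(30.4/2 cm)² = 7.26×10⁻² m².
Stacked slabs ⇒ two capacitors in series, each with the full plate area.
C₁ = κ₁ε₀A/d₁ = 3.60 × 8.85×10⁻¹² × 7.26×10⁻² / 2.37×10⁻³ = 9.75×10⁻¹⁰ F.
C₂ = κ₂ε₀A/d₂ = 9.11 × 8.85×10⁻¹² × 7.26×10⁻² / 1.92×10⁻³ = 3.05×10⁻⁹ F.
C = (1/C₁ + 1/C₂)⁻¹ = 7.39×10⁻¹⁰ F.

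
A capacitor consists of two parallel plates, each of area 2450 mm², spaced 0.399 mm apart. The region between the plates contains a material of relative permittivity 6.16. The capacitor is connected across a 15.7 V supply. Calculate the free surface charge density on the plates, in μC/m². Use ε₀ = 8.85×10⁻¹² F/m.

A = 2450 mm² = 2.45×10⁻³ m².
C = κε₀A/d = 6.16 × 8.85×10⁻¹² × 2.45×10⁻³ / 3.99×10⁻⁴ = 3.35×10⁻¹⁰ F.
σ = Q/A = CV/A = 3.35×10⁻¹⁰ × 15.7 / 2.45×10⁻³ = 2.15×10⁻⁶ C/m².

2.15 μC/m²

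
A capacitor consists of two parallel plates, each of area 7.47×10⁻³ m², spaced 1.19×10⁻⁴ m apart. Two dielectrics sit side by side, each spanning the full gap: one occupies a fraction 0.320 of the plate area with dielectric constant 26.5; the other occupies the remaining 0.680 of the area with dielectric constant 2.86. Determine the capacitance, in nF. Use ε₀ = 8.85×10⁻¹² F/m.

C ≈ 5.79 nF

Side-by-side slabs ⇒ two capacitors in parallel, each spanning the full gap.
C₁ = κ₁ε₀A₁/d = 26.5 × 8.85×10⁻¹² × 2.39×10⁻³ / 1.19×10⁻⁴ = 4.71×10⁻⁹ F.
C₂ = κ₂ε₀A₂/d = 2.86 × 8.85×10⁻¹² × 5.08×10⁻³ / 1.19×10⁻⁴ = 1.08×10⁻⁹ F.
C = C₁ + C₂ = 5.79×10⁻⁹ F.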